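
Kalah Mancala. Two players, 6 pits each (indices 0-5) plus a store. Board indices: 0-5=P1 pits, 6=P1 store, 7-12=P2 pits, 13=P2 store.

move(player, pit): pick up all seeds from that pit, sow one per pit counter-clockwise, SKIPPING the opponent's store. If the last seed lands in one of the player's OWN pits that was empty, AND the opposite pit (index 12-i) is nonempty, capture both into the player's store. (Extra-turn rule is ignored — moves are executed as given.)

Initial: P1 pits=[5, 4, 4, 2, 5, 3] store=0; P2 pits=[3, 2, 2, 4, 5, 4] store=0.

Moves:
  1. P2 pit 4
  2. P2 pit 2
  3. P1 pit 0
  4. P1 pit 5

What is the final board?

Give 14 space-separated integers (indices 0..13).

Move 1: P2 pit4 -> P1=[6,5,5,2,5,3](0) P2=[3,2,2,4,0,5](1)
Move 2: P2 pit2 -> P1=[6,0,5,2,5,3](0) P2=[3,2,0,5,0,5](7)
Move 3: P1 pit0 -> P1=[0,1,6,3,6,4](1) P2=[3,2,0,5,0,5](7)
Move 4: P1 pit5 -> P1=[0,1,6,3,6,0](2) P2=[4,3,1,5,0,5](7)

Answer: 0 1 6 3 6 0 2 4 3 1 5 0 5 7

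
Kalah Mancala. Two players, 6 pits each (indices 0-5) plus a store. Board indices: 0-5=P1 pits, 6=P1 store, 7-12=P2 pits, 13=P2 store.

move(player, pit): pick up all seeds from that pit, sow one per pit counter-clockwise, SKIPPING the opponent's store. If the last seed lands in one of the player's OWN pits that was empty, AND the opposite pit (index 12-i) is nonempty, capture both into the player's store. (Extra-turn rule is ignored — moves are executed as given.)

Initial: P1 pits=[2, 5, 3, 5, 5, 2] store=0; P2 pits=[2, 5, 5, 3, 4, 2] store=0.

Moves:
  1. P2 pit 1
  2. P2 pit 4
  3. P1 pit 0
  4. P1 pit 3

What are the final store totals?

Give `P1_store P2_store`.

Move 1: P2 pit1 -> P1=[2,5,3,5,5,2](0) P2=[2,0,6,4,5,3](1)
Move 2: P2 pit4 -> P1=[3,6,4,5,5,2](0) P2=[2,0,6,4,0,4](2)
Move 3: P1 pit0 -> P1=[0,7,5,6,5,2](0) P2=[2,0,6,4,0,4](2)
Move 4: P1 pit3 -> P1=[0,7,5,0,6,3](1) P2=[3,1,7,4,0,4](2)

Answer: 1 2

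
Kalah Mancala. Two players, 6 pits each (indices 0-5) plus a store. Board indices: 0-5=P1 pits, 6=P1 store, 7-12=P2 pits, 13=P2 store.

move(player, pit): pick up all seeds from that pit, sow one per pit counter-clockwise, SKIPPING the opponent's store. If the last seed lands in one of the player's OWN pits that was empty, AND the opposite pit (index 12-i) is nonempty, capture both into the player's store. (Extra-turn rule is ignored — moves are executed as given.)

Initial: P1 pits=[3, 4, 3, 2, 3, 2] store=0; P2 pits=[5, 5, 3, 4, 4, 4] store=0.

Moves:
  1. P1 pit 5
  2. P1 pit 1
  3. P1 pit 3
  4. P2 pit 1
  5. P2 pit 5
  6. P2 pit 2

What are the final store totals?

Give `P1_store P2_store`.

Move 1: P1 pit5 -> P1=[3,4,3,2,3,0](1) P2=[6,5,3,4,4,4](0)
Move 2: P1 pit1 -> P1=[3,0,4,3,4,0](8) P2=[0,5,3,4,4,4](0)
Move 3: P1 pit3 -> P1=[3,0,4,0,5,1](9) P2=[0,5,3,4,4,4](0)
Move 4: P2 pit1 -> P1=[3,0,4,0,5,1](9) P2=[0,0,4,5,5,5](1)
Move 5: P2 pit5 -> P1=[4,1,5,1,5,1](9) P2=[0,0,4,5,5,0](2)
Move 6: P2 pit2 -> P1=[4,1,5,1,5,1](9) P2=[0,0,0,6,6,1](3)

Answer: 9 3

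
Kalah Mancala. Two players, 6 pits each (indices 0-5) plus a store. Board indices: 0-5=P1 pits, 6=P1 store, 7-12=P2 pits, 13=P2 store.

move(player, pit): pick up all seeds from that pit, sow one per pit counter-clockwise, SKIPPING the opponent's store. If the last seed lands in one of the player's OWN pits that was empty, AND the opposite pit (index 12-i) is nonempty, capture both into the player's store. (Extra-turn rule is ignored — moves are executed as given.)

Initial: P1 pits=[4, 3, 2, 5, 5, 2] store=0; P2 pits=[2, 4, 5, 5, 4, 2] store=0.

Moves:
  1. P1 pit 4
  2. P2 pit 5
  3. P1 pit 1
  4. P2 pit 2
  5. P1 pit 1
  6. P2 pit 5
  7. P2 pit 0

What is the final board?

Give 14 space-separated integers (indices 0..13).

Move 1: P1 pit4 -> P1=[4,3,2,5,0,3](1) P2=[3,5,6,5,4,2](0)
Move 2: P2 pit5 -> P1=[5,3,2,5,0,3](1) P2=[3,5,6,5,4,0](1)
Move 3: P1 pit1 -> P1=[5,0,3,6,0,3](7) P2=[3,0,6,5,4,0](1)
Move 4: P2 pit2 -> P1=[6,1,3,6,0,3](7) P2=[3,0,0,6,5,1](2)
Move 5: P1 pit1 -> P1=[6,0,4,6,0,3](7) P2=[3,0,0,6,5,1](2)
Move 6: P2 pit5 -> P1=[6,0,4,6,0,3](7) P2=[3,0,0,6,5,0](3)
Move 7: P2 pit0 -> P1=[6,0,4,6,0,3](7) P2=[0,1,1,7,5,0](3)

Answer: 6 0 4 6 0 3 7 0 1 1 7 5 0 3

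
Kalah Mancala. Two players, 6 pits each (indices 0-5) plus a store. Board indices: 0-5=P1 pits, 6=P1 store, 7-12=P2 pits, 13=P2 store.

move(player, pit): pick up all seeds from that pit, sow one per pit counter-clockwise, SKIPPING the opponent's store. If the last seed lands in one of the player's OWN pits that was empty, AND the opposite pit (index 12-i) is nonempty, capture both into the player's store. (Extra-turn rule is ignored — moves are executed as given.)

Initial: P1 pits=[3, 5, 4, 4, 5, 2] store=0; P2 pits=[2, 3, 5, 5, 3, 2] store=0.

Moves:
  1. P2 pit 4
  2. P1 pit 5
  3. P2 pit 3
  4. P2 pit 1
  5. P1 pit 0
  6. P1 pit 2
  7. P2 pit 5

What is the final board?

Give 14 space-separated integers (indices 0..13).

Answer: 1 8 1 6 7 1 6 1 0 6 1 2 0 3

Derivation:
Move 1: P2 pit4 -> P1=[4,5,4,4,5,2](0) P2=[2,3,5,5,0,3](1)
Move 2: P1 pit5 -> P1=[4,5,4,4,5,0](1) P2=[3,3,5,5,0,3](1)
Move 3: P2 pit3 -> P1=[5,6,4,4,5,0](1) P2=[3,3,5,0,1,4](2)
Move 4: P2 pit1 -> P1=[5,6,4,4,5,0](1) P2=[3,0,6,1,2,4](2)
Move 5: P1 pit0 -> P1=[0,7,5,5,6,0](5) P2=[0,0,6,1,2,4](2)
Move 6: P1 pit2 -> P1=[0,7,0,6,7,1](6) P2=[1,0,6,1,2,4](2)
Move 7: P2 pit5 -> P1=[1,8,1,6,7,1](6) P2=[1,0,6,1,2,0](3)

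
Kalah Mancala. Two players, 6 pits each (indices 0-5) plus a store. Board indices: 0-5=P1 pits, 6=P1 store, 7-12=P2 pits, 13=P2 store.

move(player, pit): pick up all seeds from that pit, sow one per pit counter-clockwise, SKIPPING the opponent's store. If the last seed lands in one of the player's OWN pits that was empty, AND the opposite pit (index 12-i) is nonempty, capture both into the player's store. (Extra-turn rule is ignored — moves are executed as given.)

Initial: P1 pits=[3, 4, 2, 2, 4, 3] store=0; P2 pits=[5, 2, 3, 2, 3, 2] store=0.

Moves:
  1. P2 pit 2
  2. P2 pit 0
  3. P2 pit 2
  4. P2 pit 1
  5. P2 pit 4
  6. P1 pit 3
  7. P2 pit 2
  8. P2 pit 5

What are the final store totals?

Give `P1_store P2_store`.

Move 1: P2 pit2 -> P1=[3,4,2,2,4,3](0) P2=[5,2,0,3,4,3](0)
Move 2: P2 pit0 -> P1=[3,4,2,2,4,3](0) P2=[0,3,1,4,5,4](0)
Move 3: P2 pit2 -> P1=[3,4,2,2,4,3](0) P2=[0,3,0,5,5,4](0)
Move 4: P2 pit1 -> P1=[3,4,2,2,4,3](0) P2=[0,0,1,6,6,4](0)
Move 5: P2 pit4 -> P1=[4,5,3,3,4,3](0) P2=[0,0,1,6,0,5](1)
Move 6: P1 pit3 -> P1=[4,5,3,0,5,4](1) P2=[0,0,1,6,0,5](1)
Move 7: P2 pit2 -> P1=[4,5,3,0,5,4](1) P2=[0,0,0,7,0,5](1)
Move 8: P2 pit5 -> P1=[5,6,4,1,5,4](1) P2=[0,0,0,7,0,0](2)

Answer: 1 2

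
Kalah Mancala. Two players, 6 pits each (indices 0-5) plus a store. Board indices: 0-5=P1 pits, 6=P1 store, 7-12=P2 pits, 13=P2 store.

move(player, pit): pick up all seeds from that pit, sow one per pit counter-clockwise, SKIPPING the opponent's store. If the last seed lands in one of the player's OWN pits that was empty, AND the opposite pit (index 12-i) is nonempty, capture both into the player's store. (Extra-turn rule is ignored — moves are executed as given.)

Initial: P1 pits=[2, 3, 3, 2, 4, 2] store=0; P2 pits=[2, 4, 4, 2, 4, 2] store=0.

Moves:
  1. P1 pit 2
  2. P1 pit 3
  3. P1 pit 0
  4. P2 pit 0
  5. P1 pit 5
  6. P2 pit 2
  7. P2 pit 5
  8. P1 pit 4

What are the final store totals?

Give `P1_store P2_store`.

Move 1: P1 pit2 -> P1=[2,3,0,3,5,3](0) P2=[2,4,4,2,4,2](0)
Move 2: P1 pit3 -> P1=[2,3,0,0,6,4](1) P2=[2,4,4,2,4,2](0)
Move 3: P1 pit0 -> P1=[0,4,0,0,6,4](4) P2=[2,4,4,0,4,2](0)
Move 4: P2 pit0 -> P1=[0,4,0,0,6,4](4) P2=[0,5,5,0,4,2](0)
Move 5: P1 pit5 -> P1=[0,4,0,0,6,0](5) P2=[1,6,6,0,4,2](0)
Move 6: P2 pit2 -> P1=[1,5,0,0,6,0](5) P2=[1,6,0,1,5,3](1)
Move 7: P2 pit5 -> P1=[2,6,0,0,6,0](5) P2=[1,6,0,1,5,0](2)
Move 8: P1 pit4 -> P1=[2,6,0,0,0,1](6) P2=[2,7,1,2,5,0](2)

Answer: 6 2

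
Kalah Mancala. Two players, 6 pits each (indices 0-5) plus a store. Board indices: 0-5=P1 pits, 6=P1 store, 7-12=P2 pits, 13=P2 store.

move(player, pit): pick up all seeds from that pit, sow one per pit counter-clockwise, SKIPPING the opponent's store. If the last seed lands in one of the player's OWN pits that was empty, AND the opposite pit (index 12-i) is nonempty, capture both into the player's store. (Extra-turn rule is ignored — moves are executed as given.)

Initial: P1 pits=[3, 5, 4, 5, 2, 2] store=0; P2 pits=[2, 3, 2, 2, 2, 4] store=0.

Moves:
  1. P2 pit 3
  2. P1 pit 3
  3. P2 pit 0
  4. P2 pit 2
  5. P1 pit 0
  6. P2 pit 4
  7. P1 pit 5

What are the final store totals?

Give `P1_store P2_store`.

Answer: 2 6

Derivation:
Move 1: P2 pit3 -> P1=[3,5,4,5,2,2](0) P2=[2,3,2,0,3,5](0)
Move 2: P1 pit3 -> P1=[3,5,4,0,3,3](1) P2=[3,4,2,0,3,5](0)
Move 3: P2 pit0 -> P1=[3,5,0,0,3,3](1) P2=[0,5,3,0,3,5](5)
Move 4: P2 pit2 -> P1=[3,5,0,0,3,3](1) P2=[0,5,0,1,4,6](5)
Move 5: P1 pit0 -> P1=[0,6,1,1,3,3](1) P2=[0,5,0,1,4,6](5)
Move 6: P2 pit4 -> P1=[1,7,1,1,3,3](1) P2=[0,5,0,1,0,7](6)
Move 7: P1 pit5 -> P1=[1,7,1,1,3,0](2) P2=[1,6,0,1,0,7](6)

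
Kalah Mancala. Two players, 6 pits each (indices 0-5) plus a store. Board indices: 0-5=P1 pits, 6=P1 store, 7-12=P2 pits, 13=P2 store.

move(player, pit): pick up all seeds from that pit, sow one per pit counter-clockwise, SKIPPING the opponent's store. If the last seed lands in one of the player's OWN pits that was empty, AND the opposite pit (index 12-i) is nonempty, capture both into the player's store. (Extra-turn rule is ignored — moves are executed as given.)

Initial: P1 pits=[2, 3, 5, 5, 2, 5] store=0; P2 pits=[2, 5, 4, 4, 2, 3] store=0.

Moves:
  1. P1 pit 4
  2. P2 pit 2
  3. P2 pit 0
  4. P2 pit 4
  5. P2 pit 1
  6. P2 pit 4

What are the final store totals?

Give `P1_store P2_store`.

Answer: 1 9

Derivation:
Move 1: P1 pit4 -> P1=[2,3,5,5,0,6](1) P2=[2,5,4,4,2,3](0)
Move 2: P2 pit2 -> P1=[2,3,5,5,0,6](1) P2=[2,5,0,5,3,4](1)
Move 3: P2 pit0 -> P1=[2,3,5,0,0,6](1) P2=[0,6,0,5,3,4](7)
Move 4: P2 pit4 -> P1=[3,3,5,0,0,6](1) P2=[0,6,0,5,0,5](8)
Move 5: P2 pit1 -> P1=[4,3,5,0,0,6](1) P2=[0,0,1,6,1,6](9)
Move 6: P2 pit4 -> P1=[4,3,5,0,0,6](1) P2=[0,0,1,6,0,7](9)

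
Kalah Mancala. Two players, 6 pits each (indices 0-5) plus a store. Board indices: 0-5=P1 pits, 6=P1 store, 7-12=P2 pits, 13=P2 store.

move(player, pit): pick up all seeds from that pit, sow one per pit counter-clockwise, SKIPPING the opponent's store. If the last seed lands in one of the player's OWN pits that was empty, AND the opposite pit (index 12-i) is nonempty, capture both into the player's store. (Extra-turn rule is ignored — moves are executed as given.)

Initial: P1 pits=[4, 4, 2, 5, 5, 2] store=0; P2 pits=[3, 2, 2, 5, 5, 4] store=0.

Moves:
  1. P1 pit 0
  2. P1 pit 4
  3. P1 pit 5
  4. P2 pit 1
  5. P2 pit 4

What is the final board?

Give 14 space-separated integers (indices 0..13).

Answer: 1 6 4 7 0 0 2 5 0 4 7 0 6 1

Derivation:
Move 1: P1 pit0 -> P1=[0,5,3,6,6,2](0) P2=[3,2,2,5,5,4](0)
Move 2: P1 pit4 -> P1=[0,5,3,6,0,3](1) P2=[4,3,3,6,5,4](0)
Move 3: P1 pit5 -> P1=[0,5,3,6,0,0](2) P2=[5,4,3,6,5,4](0)
Move 4: P2 pit1 -> P1=[0,5,3,6,0,0](2) P2=[5,0,4,7,6,5](0)
Move 5: P2 pit4 -> P1=[1,6,4,7,0,0](2) P2=[5,0,4,7,0,6](1)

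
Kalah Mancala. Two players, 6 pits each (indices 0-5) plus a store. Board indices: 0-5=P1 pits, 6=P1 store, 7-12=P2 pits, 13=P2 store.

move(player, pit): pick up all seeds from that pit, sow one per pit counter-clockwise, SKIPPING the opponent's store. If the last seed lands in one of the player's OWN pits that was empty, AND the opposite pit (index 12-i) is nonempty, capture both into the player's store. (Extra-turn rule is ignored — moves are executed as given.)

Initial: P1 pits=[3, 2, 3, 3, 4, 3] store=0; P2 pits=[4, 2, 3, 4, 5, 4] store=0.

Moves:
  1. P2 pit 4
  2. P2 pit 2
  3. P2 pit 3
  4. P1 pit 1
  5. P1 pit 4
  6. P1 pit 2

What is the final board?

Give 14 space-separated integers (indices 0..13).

Answer: 5 0 0 5 1 6 2 6 3 1 0 2 7 2

Derivation:
Move 1: P2 pit4 -> P1=[4,3,4,3,4,3](0) P2=[4,2,3,4,0,5](1)
Move 2: P2 pit2 -> P1=[4,3,4,3,4,3](0) P2=[4,2,0,5,1,6](1)
Move 3: P2 pit3 -> P1=[5,4,4,3,4,3](0) P2=[4,2,0,0,2,7](2)
Move 4: P1 pit1 -> P1=[5,0,5,4,5,4](0) P2=[4,2,0,0,2,7](2)
Move 5: P1 pit4 -> P1=[5,0,5,4,0,5](1) P2=[5,3,1,0,2,7](2)
Move 6: P1 pit2 -> P1=[5,0,0,5,1,6](2) P2=[6,3,1,0,2,7](2)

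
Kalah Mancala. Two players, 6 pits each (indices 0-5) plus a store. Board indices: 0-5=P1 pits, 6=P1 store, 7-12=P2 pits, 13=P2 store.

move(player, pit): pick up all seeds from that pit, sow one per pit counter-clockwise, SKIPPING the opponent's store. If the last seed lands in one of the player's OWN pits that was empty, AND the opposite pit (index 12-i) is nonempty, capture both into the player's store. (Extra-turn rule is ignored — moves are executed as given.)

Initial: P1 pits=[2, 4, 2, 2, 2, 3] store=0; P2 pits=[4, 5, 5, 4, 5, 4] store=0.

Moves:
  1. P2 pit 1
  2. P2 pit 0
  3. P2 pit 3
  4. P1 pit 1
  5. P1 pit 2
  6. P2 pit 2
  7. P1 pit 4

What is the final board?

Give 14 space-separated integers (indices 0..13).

Move 1: P2 pit1 -> P1=[2,4,2,2,2,3](0) P2=[4,0,6,5,6,5](1)
Move 2: P2 pit0 -> P1=[2,4,2,2,2,3](0) P2=[0,1,7,6,7,5](1)
Move 3: P2 pit3 -> P1=[3,5,3,2,2,3](0) P2=[0,1,7,0,8,6](2)
Move 4: P1 pit1 -> P1=[3,0,4,3,3,4](1) P2=[0,1,7,0,8,6](2)
Move 5: P1 pit2 -> P1=[3,0,0,4,4,5](2) P2=[0,1,7,0,8,6](2)
Move 6: P2 pit2 -> P1=[4,1,1,4,4,5](2) P2=[0,1,0,1,9,7](3)
Move 7: P1 pit4 -> P1=[4,1,1,4,0,6](3) P2=[1,2,0,1,9,7](3)

Answer: 4 1 1 4 0 6 3 1 2 0 1 9 7 3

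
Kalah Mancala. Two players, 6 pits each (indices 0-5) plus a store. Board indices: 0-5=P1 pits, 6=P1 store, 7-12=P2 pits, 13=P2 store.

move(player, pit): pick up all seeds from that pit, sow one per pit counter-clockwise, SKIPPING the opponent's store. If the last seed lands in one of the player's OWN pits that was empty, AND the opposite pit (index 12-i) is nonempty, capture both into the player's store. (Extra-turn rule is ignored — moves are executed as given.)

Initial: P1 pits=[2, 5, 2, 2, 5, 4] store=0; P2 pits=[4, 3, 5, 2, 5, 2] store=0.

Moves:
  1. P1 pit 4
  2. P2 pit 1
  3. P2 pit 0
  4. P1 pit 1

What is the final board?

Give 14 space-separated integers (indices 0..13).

Move 1: P1 pit4 -> P1=[2,5,2,2,0,5](1) P2=[5,4,6,2,5,2](0)
Move 2: P2 pit1 -> P1=[2,5,2,2,0,5](1) P2=[5,0,7,3,6,3](0)
Move 3: P2 pit0 -> P1=[2,5,2,2,0,5](1) P2=[0,1,8,4,7,4](0)
Move 4: P1 pit1 -> P1=[2,0,3,3,1,6](2) P2=[0,1,8,4,7,4](0)

Answer: 2 0 3 3 1 6 2 0 1 8 4 7 4 0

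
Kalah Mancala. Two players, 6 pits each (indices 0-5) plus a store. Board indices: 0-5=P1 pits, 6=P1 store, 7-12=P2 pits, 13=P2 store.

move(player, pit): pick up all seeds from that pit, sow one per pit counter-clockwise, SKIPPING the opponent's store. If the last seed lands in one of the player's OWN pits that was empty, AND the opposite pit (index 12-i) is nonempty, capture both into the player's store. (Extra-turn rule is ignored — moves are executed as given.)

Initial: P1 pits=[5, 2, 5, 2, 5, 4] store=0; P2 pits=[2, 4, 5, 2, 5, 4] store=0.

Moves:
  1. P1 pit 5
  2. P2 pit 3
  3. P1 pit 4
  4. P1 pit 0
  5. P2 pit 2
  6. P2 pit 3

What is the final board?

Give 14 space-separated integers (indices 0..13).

Answer: 1 4 7 3 1 2 2 4 6 0 0 8 6 1

Derivation:
Move 1: P1 pit5 -> P1=[5,2,5,2,5,0](1) P2=[3,5,6,2,5,4](0)
Move 2: P2 pit3 -> P1=[5,2,5,2,5,0](1) P2=[3,5,6,0,6,5](0)
Move 3: P1 pit4 -> P1=[5,2,5,2,0,1](2) P2=[4,6,7,0,6,5](0)
Move 4: P1 pit0 -> P1=[0,3,6,3,1,2](2) P2=[4,6,7,0,6,5](0)
Move 5: P2 pit2 -> P1=[1,4,7,3,1,2](2) P2=[4,6,0,1,7,6](1)
Move 6: P2 pit3 -> P1=[1,4,7,3,1,2](2) P2=[4,6,0,0,8,6](1)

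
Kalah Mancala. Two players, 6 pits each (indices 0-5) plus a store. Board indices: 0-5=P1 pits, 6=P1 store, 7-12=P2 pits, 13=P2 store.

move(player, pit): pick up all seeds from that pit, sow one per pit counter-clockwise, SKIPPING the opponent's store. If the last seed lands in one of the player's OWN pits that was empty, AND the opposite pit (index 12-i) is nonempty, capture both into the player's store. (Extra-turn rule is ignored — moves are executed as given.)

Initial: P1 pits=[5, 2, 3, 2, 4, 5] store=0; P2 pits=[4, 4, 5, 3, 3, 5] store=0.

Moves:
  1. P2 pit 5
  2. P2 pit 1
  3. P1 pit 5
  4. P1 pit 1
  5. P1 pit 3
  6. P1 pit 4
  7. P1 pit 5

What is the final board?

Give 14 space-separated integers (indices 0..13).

Move 1: P2 pit5 -> P1=[6,3,4,3,4,5](0) P2=[4,4,5,3,3,0](1)
Move 2: P2 pit1 -> P1=[0,3,4,3,4,5](0) P2=[4,0,6,4,4,0](8)
Move 3: P1 pit5 -> P1=[0,3,4,3,4,0](1) P2=[5,1,7,5,4,0](8)
Move 4: P1 pit1 -> P1=[0,0,5,4,5,0](1) P2=[5,1,7,5,4,0](8)
Move 5: P1 pit3 -> P1=[0,0,5,0,6,1](2) P2=[6,1,7,5,4,0](8)
Move 6: P1 pit4 -> P1=[0,0,5,0,0,2](3) P2=[7,2,8,6,4,0](8)
Move 7: P1 pit5 -> P1=[0,0,5,0,0,0](4) P2=[8,2,8,6,4,0](8)

Answer: 0 0 5 0 0 0 4 8 2 8 6 4 0 8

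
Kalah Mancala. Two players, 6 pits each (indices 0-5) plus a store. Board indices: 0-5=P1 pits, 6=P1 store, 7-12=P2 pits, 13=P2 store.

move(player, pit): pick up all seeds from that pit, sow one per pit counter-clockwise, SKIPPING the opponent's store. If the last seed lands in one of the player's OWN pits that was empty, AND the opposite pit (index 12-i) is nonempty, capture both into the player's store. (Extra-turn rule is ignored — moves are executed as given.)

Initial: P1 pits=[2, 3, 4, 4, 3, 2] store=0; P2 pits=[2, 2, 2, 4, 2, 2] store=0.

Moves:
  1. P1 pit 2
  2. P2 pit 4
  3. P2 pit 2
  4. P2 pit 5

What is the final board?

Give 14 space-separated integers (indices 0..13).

Move 1: P1 pit2 -> P1=[2,3,0,5,4,3](1) P2=[2,2,2,4,2,2](0)
Move 2: P2 pit4 -> P1=[2,3,0,5,4,3](1) P2=[2,2,2,4,0,3](1)
Move 3: P2 pit2 -> P1=[2,0,0,5,4,3](1) P2=[2,2,0,5,0,3](5)
Move 4: P2 pit5 -> P1=[3,1,0,5,4,3](1) P2=[2,2,0,5,0,0](6)

Answer: 3 1 0 5 4 3 1 2 2 0 5 0 0 6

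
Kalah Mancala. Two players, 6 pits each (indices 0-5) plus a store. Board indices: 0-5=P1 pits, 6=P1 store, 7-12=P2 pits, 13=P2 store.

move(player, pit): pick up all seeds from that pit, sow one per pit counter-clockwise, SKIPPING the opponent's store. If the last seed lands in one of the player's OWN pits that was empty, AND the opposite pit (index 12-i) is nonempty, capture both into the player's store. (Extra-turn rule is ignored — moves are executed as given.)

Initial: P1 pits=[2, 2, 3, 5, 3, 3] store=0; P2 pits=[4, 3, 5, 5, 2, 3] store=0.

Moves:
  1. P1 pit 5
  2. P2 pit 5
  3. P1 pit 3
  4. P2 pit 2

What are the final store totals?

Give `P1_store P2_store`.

Answer: 2 2

Derivation:
Move 1: P1 pit5 -> P1=[2,2,3,5,3,0](1) P2=[5,4,5,5,2,3](0)
Move 2: P2 pit5 -> P1=[3,3,3,5,3,0](1) P2=[5,4,5,5,2,0](1)
Move 3: P1 pit3 -> P1=[3,3,3,0,4,1](2) P2=[6,5,5,5,2,0](1)
Move 4: P2 pit2 -> P1=[4,3,3,0,4,1](2) P2=[6,5,0,6,3,1](2)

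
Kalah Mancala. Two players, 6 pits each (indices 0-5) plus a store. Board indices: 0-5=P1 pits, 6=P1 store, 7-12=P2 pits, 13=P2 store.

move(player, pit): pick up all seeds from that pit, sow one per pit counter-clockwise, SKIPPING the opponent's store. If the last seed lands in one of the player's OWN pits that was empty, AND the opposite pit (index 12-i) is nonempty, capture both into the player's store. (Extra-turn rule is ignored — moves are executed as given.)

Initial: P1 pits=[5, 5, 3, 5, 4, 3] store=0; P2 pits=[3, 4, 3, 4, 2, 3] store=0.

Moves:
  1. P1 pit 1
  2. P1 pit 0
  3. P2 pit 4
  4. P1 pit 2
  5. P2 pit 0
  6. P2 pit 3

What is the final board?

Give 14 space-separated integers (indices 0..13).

Answer: 1 1 0 8 7 6 2 0 5 4 0 1 5 4

Derivation:
Move 1: P1 pit1 -> P1=[5,0,4,6,5,4](1) P2=[3,4,3,4,2,3](0)
Move 2: P1 pit0 -> P1=[0,1,5,7,6,5](1) P2=[3,4,3,4,2,3](0)
Move 3: P2 pit4 -> P1=[0,1,5,7,6,5](1) P2=[3,4,3,4,0,4](1)
Move 4: P1 pit2 -> P1=[0,1,0,8,7,6](2) P2=[4,4,3,4,0,4](1)
Move 5: P2 pit0 -> P1=[0,0,0,8,7,6](2) P2=[0,5,4,5,0,4](3)
Move 6: P2 pit3 -> P1=[1,1,0,8,7,6](2) P2=[0,5,4,0,1,5](4)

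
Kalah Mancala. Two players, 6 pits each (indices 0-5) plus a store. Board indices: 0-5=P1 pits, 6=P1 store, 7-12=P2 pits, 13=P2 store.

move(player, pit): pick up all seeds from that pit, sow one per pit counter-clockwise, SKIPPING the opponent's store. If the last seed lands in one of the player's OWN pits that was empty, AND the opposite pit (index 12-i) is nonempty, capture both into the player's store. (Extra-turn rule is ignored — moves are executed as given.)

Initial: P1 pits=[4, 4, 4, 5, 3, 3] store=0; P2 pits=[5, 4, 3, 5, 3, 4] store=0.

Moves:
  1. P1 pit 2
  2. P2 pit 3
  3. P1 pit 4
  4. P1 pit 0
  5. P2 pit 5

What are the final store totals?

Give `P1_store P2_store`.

Move 1: P1 pit2 -> P1=[4,4,0,6,4,4](1) P2=[5,4,3,5,3,4](0)
Move 2: P2 pit3 -> P1=[5,5,0,6,4,4](1) P2=[5,4,3,0,4,5](1)
Move 3: P1 pit4 -> P1=[5,5,0,6,0,5](2) P2=[6,5,3,0,4,5](1)
Move 4: P1 pit0 -> P1=[0,6,1,7,1,6](2) P2=[6,5,3,0,4,5](1)
Move 5: P2 pit5 -> P1=[1,7,2,8,1,6](2) P2=[6,5,3,0,4,0](2)

Answer: 2 2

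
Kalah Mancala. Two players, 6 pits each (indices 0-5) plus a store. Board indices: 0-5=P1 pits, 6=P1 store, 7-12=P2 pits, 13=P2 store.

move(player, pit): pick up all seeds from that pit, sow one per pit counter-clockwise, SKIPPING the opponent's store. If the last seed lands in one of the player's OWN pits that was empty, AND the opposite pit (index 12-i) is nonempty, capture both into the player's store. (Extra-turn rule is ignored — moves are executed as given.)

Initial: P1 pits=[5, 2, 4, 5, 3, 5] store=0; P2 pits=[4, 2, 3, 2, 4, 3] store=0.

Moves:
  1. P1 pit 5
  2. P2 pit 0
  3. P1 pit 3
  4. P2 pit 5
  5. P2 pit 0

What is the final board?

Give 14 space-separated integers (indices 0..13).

Answer: 6 3 5 0 4 1 2 0 6 5 4 5 0 1

Derivation:
Move 1: P1 pit5 -> P1=[5,2,4,5,3,0](1) P2=[5,3,4,3,4,3](0)
Move 2: P2 pit0 -> P1=[5,2,4,5,3,0](1) P2=[0,4,5,4,5,4](0)
Move 3: P1 pit3 -> P1=[5,2,4,0,4,1](2) P2=[1,5,5,4,5,4](0)
Move 4: P2 pit5 -> P1=[6,3,5,0,4,1](2) P2=[1,5,5,4,5,0](1)
Move 5: P2 pit0 -> P1=[6,3,5,0,4,1](2) P2=[0,6,5,4,5,0](1)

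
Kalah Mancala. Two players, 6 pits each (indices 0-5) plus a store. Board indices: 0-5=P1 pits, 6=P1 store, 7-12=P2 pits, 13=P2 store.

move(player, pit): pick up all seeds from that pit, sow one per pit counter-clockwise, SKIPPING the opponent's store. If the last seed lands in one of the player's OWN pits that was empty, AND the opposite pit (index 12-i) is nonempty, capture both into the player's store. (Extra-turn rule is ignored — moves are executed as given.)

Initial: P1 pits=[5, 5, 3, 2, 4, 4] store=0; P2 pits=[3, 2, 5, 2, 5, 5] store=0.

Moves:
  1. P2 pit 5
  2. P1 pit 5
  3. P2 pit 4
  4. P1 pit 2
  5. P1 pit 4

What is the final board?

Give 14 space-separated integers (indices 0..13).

Move 1: P2 pit5 -> P1=[6,6,4,3,4,4](0) P2=[3,2,5,2,5,0](1)
Move 2: P1 pit5 -> P1=[6,6,4,3,4,0](1) P2=[4,3,6,2,5,0](1)
Move 3: P2 pit4 -> P1=[7,7,5,3,4,0](1) P2=[4,3,6,2,0,1](2)
Move 4: P1 pit2 -> P1=[7,7,0,4,5,1](2) P2=[5,3,6,2,0,1](2)
Move 5: P1 pit4 -> P1=[7,7,0,4,0,2](3) P2=[6,4,7,2,0,1](2)

Answer: 7 7 0 4 0 2 3 6 4 7 2 0 1 2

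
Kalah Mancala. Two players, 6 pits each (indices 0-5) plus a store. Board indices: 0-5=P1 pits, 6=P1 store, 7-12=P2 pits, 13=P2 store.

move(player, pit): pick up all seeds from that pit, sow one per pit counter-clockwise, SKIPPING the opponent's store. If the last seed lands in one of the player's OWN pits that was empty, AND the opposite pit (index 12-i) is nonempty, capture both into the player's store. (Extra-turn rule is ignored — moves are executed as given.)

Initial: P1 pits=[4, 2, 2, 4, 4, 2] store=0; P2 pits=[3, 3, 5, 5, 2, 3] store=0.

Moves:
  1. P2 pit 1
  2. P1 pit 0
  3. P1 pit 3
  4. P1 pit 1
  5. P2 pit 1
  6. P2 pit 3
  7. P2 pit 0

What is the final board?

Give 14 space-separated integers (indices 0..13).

Move 1: P2 pit1 -> P1=[4,2,2,4,4,2](0) P2=[3,0,6,6,3,3](0)
Move 2: P1 pit0 -> P1=[0,3,3,5,5,2](0) P2=[3,0,6,6,3,3](0)
Move 3: P1 pit3 -> P1=[0,3,3,0,6,3](1) P2=[4,1,6,6,3,3](0)
Move 4: P1 pit1 -> P1=[0,0,4,1,7,3](1) P2=[4,1,6,6,3,3](0)
Move 5: P2 pit1 -> P1=[0,0,4,1,7,3](1) P2=[4,0,7,6,3,3](0)
Move 6: P2 pit3 -> P1=[1,1,5,1,7,3](1) P2=[4,0,7,0,4,4](1)
Move 7: P2 pit0 -> P1=[1,1,5,1,7,3](1) P2=[0,1,8,1,5,4](1)

Answer: 1 1 5 1 7 3 1 0 1 8 1 5 4 1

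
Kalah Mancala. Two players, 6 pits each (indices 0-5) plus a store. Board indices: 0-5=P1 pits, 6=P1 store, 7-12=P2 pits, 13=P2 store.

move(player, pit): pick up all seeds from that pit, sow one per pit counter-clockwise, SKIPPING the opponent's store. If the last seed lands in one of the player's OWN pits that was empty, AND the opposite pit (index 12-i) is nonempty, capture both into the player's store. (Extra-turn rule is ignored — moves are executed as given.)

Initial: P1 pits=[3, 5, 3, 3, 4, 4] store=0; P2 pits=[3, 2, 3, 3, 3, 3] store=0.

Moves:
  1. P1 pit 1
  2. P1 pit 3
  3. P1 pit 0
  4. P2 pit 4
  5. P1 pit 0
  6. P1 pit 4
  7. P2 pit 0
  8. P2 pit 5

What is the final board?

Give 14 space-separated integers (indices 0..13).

Answer: 1 3 6 1 0 7 7 0 4 2 5 1 0 2

Derivation:
Move 1: P1 pit1 -> P1=[3,0,4,4,5,5](1) P2=[3,2,3,3,3,3](0)
Move 2: P1 pit3 -> P1=[3,0,4,0,6,6](2) P2=[4,2,3,3,3,3](0)
Move 3: P1 pit0 -> P1=[0,1,5,0,6,6](6) P2=[4,2,0,3,3,3](0)
Move 4: P2 pit4 -> P1=[1,1,5,0,6,6](6) P2=[4,2,0,3,0,4](1)
Move 5: P1 pit0 -> P1=[0,2,5,0,6,6](6) P2=[4,2,0,3,0,4](1)
Move 6: P1 pit4 -> P1=[0,2,5,0,0,7](7) P2=[5,3,1,4,0,4](1)
Move 7: P2 pit0 -> P1=[0,2,5,0,0,7](7) P2=[0,4,2,5,1,5](1)
Move 8: P2 pit5 -> P1=[1,3,6,1,0,7](7) P2=[0,4,2,5,1,0](2)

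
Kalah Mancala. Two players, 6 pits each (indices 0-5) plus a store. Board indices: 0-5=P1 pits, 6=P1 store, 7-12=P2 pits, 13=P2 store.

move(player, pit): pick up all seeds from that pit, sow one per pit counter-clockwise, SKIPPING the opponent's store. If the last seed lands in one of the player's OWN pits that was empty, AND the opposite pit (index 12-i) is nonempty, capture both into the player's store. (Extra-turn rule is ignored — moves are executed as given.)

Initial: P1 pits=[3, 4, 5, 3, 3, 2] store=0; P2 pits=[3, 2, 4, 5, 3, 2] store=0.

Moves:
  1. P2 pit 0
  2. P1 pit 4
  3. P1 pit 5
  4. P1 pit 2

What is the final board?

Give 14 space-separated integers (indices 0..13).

Answer: 3 4 0 4 1 1 3 3 4 5 6 3 2 0

Derivation:
Move 1: P2 pit0 -> P1=[3,4,5,3,3,2](0) P2=[0,3,5,6,3,2](0)
Move 2: P1 pit4 -> P1=[3,4,5,3,0,3](1) P2=[1,3,5,6,3,2](0)
Move 3: P1 pit5 -> P1=[3,4,5,3,0,0](2) P2=[2,4,5,6,3,2](0)
Move 4: P1 pit2 -> P1=[3,4,0,4,1,1](3) P2=[3,4,5,6,3,2](0)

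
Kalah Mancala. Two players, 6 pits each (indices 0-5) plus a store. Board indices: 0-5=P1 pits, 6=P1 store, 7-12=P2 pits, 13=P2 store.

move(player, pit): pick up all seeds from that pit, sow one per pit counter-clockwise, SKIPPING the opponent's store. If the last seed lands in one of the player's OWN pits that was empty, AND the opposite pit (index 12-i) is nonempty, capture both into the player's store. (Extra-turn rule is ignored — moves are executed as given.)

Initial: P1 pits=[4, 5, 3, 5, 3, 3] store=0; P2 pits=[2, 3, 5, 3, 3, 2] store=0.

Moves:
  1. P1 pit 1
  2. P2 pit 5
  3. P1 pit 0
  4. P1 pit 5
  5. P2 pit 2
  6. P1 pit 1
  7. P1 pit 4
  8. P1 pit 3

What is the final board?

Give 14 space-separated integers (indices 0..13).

Move 1: P1 pit1 -> P1=[4,0,4,6,4,4](1) P2=[2,3,5,3,3,2](0)
Move 2: P2 pit5 -> P1=[5,0,4,6,4,4](1) P2=[2,3,5,3,3,0](1)
Move 3: P1 pit0 -> P1=[0,1,5,7,5,5](1) P2=[2,3,5,3,3,0](1)
Move 4: P1 pit5 -> P1=[0,1,5,7,5,0](2) P2=[3,4,6,4,3,0](1)
Move 5: P2 pit2 -> P1=[1,2,5,7,5,0](2) P2=[3,4,0,5,4,1](2)
Move 6: P1 pit1 -> P1=[1,0,6,8,5,0](2) P2=[3,4,0,5,4,1](2)
Move 7: P1 pit4 -> P1=[1,0,6,8,0,1](3) P2=[4,5,1,5,4,1](2)
Move 8: P1 pit3 -> P1=[1,0,6,0,1,2](4) P2=[5,6,2,6,5,1](2)

Answer: 1 0 6 0 1 2 4 5 6 2 6 5 1 2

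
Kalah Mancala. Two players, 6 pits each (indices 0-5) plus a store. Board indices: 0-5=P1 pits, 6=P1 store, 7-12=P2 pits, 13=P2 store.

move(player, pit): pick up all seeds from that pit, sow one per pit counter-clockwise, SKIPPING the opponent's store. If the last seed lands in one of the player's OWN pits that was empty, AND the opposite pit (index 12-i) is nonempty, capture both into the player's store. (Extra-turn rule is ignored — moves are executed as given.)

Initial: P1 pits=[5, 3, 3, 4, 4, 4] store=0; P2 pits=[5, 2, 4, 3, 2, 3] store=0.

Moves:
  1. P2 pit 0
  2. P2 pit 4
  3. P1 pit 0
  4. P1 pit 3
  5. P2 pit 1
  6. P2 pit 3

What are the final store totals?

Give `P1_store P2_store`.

Move 1: P2 pit0 -> P1=[5,3,3,4,4,4](0) P2=[0,3,5,4,3,4](0)
Move 2: P2 pit4 -> P1=[6,3,3,4,4,4](0) P2=[0,3,5,4,0,5](1)
Move 3: P1 pit0 -> P1=[0,4,4,5,5,5](1) P2=[0,3,5,4,0,5](1)
Move 4: P1 pit3 -> P1=[0,4,4,0,6,6](2) P2=[1,4,5,4,0,5](1)
Move 5: P2 pit1 -> P1=[0,4,4,0,6,6](2) P2=[1,0,6,5,1,6](1)
Move 6: P2 pit3 -> P1=[1,5,4,0,6,6](2) P2=[1,0,6,0,2,7](2)

Answer: 2 2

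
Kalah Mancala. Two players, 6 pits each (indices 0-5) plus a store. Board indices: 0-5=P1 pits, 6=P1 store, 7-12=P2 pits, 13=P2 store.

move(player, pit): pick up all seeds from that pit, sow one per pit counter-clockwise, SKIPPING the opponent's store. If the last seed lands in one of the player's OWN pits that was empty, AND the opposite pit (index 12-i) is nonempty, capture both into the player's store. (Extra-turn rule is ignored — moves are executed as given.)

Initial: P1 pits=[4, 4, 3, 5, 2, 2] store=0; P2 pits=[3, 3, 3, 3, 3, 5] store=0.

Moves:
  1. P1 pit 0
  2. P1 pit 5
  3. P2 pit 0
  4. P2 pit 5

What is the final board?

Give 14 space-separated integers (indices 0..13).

Answer: 1 6 5 7 3 0 1 0 4 4 4 4 0 1

Derivation:
Move 1: P1 pit0 -> P1=[0,5,4,6,3,2](0) P2=[3,3,3,3,3,5](0)
Move 2: P1 pit5 -> P1=[0,5,4,6,3,0](1) P2=[4,3,3,3,3,5](0)
Move 3: P2 pit0 -> P1=[0,5,4,6,3,0](1) P2=[0,4,4,4,4,5](0)
Move 4: P2 pit5 -> P1=[1,6,5,7,3,0](1) P2=[0,4,4,4,4,0](1)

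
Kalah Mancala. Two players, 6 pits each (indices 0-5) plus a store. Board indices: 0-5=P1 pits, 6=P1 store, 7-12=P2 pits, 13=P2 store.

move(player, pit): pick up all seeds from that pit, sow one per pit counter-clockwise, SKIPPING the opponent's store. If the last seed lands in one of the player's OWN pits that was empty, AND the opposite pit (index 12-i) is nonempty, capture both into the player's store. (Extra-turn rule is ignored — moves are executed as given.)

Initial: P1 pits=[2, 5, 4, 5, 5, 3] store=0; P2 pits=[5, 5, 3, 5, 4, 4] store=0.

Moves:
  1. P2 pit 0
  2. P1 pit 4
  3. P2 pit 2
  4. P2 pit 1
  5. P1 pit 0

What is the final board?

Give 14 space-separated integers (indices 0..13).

Move 1: P2 pit0 -> P1=[2,5,4,5,5,3](0) P2=[0,6,4,6,5,5](0)
Move 2: P1 pit4 -> P1=[2,5,4,5,0,4](1) P2=[1,7,5,6,5,5](0)
Move 3: P2 pit2 -> P1=[3,5,4,5,0,4](1) P2=[1,7,0,7,6,6](1)
Move 4: P2 pit1 -> P1=[4,6,4,5,0,4](1) P2=[1,0,1,8,7,7](2)
Move 5: P1 pit0 -> P1=[0,7,5,6,1,4](1) P2=[1,0,1,8,7,7](2)

Answer: 0 7 5 6 1 4 1 1 0 1 8 7 7 2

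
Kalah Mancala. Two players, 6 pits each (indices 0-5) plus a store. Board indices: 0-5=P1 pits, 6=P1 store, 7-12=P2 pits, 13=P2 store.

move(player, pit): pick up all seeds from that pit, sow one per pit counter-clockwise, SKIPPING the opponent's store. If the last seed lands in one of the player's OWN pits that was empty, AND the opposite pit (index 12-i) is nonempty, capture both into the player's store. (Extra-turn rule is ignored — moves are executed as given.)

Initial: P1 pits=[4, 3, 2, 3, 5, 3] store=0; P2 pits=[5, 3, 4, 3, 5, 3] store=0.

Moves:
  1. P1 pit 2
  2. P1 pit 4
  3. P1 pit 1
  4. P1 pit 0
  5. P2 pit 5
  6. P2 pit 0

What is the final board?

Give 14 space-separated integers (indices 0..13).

Move 1: P1 pit2 -> P1=[4,3,0,4,6,3](0) P2=[5,3,4,3,5,3](0)
Move 2: P1 pit4 -> P1=[4,3,0,4,0,4](1) P2=[6,4,5,4,5,3](0)
Move 3: P1 pit1 -> P1=[4,0,1,5,0,4](6) P2=[6,0,5,4,5,3](0)
Move 4: P1 pit0 -> P1=[0,1,2,6,1,4](6) P2=[6,0,5,4,5,3](0)
Move 5: P2 pit5 -> P1=[1,2,2,6,1,4](6) P2=[6,0,5,4,5,0](1)
Move 6: P2 pit0 -> P1=[1,2,2,6,1,4](6) P2=[0,1,6,5,6,1](2)

Answer: 1 2 2 6 1 4 6 0 1 6 5 6 1 2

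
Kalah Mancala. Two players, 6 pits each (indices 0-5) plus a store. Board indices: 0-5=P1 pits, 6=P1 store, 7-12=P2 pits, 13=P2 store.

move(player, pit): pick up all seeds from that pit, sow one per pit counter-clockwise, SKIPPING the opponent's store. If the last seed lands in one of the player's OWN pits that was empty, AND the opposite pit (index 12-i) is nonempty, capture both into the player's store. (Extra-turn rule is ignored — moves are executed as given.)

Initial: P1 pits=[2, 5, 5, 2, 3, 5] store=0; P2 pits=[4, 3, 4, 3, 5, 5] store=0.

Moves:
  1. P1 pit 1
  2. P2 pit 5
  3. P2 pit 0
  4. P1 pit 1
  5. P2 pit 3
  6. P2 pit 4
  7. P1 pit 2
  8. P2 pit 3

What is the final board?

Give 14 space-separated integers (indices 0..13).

Answer: 5 1 0 6 6 7 2 1 5 6 0 2 2 3

Derivation:
Move 1: P1 pit1 -> P1=[2,0,6,3,4,6](1) P2=[4,3,4,3,5,5](0)
Move 2: P2 pit5 -> P1=[3,1,7,4,4,6](1) P2=[4,3,4,3,5,0](1)
Move 3: P2 pit0 -> P1=[3,1,7,4,4,6](1) P2=[0,4,5,4,6,0](1)
Move 4: P1 pit1 -> P1=[3,0,8,4,4,6](1) P2=[0,4,5,4,6,0](1)
Move 5: P2 pit3 -> P1=[4,0,8,4,4,6](1) P2=[0,4,5,0,7,1](2)
Move 6: P2 pit4 -> P1=[5,1,9,5,5,6](1) P2=[0,4,5,0,0,2](3)
Move 7: P1 pit2 -> P1=[5,1,0,6,6,7](2) P2=[1,5,6,1,1,2](3)
Move 8: P2 pit3 -> P1=[5,1,0,6,6,7](2) P2=[1,5,6,0,2,2](3)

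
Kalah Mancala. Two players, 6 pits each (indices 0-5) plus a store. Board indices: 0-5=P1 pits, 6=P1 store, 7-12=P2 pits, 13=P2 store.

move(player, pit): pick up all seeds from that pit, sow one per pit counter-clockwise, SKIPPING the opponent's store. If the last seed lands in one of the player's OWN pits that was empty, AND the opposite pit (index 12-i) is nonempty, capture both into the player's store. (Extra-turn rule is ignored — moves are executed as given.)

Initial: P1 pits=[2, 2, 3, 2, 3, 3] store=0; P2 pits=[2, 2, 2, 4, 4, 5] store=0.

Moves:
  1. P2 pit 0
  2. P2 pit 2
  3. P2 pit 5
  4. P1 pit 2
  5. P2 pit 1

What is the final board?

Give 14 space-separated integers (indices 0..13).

Answer: 3 3 0 4 5 4 1 0 0 1 6 6 0 1

Derivation:
Move 1: P2 pit0 -> P1=[2,2,3,2,3,3](0) P2=[0,3,3,4,4,5](0)
Move 2: P2 pit2 -> P1=[2,2,3,2,3,3](0) P2=[0,3,0,5,5,6](0)
Move 3: P2 pit5 -> P1=[3,3,4,3,4,3](0) P2=[0,3,0,5,5,0](1)
Move 4: P1 pit2 -> P1=[3,3,0,4,5,4](1) P2=[0,3,0,5,5,0](1)
Move 5: P2 pit1 -> P1=[3,3,0,4,5,4](1) P2=[0,0,1,6,6,0](1)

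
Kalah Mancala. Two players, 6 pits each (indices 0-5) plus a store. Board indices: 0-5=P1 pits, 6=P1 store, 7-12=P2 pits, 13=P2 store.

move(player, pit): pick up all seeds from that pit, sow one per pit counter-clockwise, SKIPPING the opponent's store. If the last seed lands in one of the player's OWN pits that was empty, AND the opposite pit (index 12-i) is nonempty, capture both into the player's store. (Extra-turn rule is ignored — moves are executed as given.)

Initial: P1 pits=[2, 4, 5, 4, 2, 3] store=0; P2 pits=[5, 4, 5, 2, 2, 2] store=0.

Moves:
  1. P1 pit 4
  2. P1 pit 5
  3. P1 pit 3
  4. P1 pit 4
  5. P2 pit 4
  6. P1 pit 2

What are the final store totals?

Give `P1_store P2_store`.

Move 1: P1 pit4 -> P1=[2,4,5,4,0,4](1) P2=[5,4,5,2,2,2](0)
Move 2: P1 pit5 -> P1=[2,4,5,4,0,0](2) P2=[6,5,6,2,2,2](0)
Move 3: P1 pit3 -> P1=[2,4,5,0,1,1](3) P2=[7,5,6,2,2,2](0)
Move 4: P1 pit4 -> P1=[2,4,5,0,0,2](3) P2=[7,5,6,2,2,2](0)
Move 5: P2 pit4 -> P1=[2,4,5,0,0,2](3) P2=[7,5,6,2,0,3](1)
Move 6: P1 pit2 -> P1=[2,4,0,1,1,3](4) P2=[8,5,6,2,0,3](1)

Answer: 4 1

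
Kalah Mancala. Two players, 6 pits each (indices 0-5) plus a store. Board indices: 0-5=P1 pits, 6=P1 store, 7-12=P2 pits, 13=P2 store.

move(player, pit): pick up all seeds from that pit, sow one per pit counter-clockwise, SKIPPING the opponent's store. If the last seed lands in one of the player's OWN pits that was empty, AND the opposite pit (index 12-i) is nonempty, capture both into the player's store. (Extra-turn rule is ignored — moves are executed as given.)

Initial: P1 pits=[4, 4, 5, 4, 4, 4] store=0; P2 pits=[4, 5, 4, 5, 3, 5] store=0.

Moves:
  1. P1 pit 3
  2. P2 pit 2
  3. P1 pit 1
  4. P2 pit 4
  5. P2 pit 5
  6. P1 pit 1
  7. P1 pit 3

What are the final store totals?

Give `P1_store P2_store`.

Move 1: P1 pit3 -> P1=[4,4,5,0,5,5](1) P2=[5,5,4,5,3,5](0)
Move 2: P2 pit2 -> P1=[4,4,5,0,5,5](1) P2=[5,5,0,6,4,6](1)
Move 3: P1 pit1 -> P1=[4,0,6,1,6,6](1) P2=[5,5,0,6,4,6](1)
Move 4: P2 pit4 -> P1=[5,1,6,1,6,6](1) P2=[5,5,0,6,0,7](2)
Move 5: P2 pit5 -> P1=[6,2,7,2,7,7](1) P2=[5,5,0,6,0,0](3)
Move 6: P1 pit1 -> P1=[6,0,8,3,7,7](1) P2=[5,5,0,6,0,0](3)
Move 7: P1 pit3 -> P1=[6,0,8,0,8,8](2) P2=[5,5,0,6,0,0](3)

Answer: 2 3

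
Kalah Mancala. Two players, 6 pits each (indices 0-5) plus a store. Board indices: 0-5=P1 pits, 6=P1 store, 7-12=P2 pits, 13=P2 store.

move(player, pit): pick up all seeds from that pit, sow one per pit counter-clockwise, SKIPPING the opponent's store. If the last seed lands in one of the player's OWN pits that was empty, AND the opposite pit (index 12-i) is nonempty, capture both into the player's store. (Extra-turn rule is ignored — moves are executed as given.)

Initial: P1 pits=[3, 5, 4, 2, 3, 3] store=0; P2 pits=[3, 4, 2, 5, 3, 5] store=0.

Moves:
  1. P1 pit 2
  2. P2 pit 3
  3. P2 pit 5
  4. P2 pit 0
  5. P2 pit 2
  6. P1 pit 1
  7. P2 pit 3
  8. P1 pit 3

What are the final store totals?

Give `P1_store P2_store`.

Move 1: P1 pit2 -> P1=[3,5,0,3,4,4](1) P2=[3,4,2,5,3,5](0)
Move 2: P2 pit3 -> P1=[4,6,0,3,4,4](1) P2=[3,4,2,0,4,6](1)
Move 3: P2 pit5 -> P1=[5,7,1,4,5,4](1) P2=[3,4,2,0,4,0](2)
Move 4: P2 pit0 -> P1=[5,7,0,4,5,4](1) P2=[0,5,3,0,4,0](4)
Move 5: P2 pit2 -> P1=[0,7,0,4,5,4](1) P2=[0,5,0,1,5,0](10)
Move 6: P1 pit1 -> P1=[0,0,1,5,6,5](2) P2=[1,6,0,1,5,0](10)
Move 7: P2 pit3 -> P1=[0,0,1,5,6,5](2) P2=[1,6,0,0,6,0](10)
Move 8: P1 pit3 -> P1=[0,0,1,0,7,6](3) P2=[2,7,0,0,6,0](10)

Answer: 3 10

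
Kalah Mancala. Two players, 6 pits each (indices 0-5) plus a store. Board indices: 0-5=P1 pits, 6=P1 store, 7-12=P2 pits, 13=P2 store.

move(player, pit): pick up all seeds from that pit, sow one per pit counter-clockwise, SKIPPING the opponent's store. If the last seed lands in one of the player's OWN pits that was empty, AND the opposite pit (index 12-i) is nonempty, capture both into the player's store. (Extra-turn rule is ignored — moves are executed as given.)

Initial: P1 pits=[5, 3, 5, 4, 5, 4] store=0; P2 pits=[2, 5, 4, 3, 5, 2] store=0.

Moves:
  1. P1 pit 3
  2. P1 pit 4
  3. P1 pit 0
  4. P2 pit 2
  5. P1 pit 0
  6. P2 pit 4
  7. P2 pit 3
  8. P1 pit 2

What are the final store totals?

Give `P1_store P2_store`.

Answer: 3 3

Derivation:
Move 1: P1 pit3 -> P1=[5,3,5,0,6,5](1) P2=[3,5,4,3,5,2](0)
Move 2: P1 pit4 -> P1=[5,3,5,0,0,6](2) P2=[4,6,5,4,5,2](0)
Move 3: P1 pit0 -> P1=[0,4,6,1,1,7](2) P2=[4,6,5,4,5,2](0)
Move 4: P2 pit2 -> P1=[1,4,6,1,1,7](2) P2=[4,6,0,5,6,3](1)
Move 5: P1 pit0 -> P1=[0,5,6,1,1,7](2) P2=[4,6,0,5,6,3](1)
Move 6: P2 pit4 -> P1=[1,6,7,2,1,7](2) P2=[4,6,0,5,0,4](2)
Move 7: P2 pit3 -> P1=[2,7,7,2,1,7](2) P2=[4,6,0,0,1,5](3)
Move 8: P1 pit2 -> P1=[2,7,0,3,2,8](3) P2=[5,7,1,0,1,5](3)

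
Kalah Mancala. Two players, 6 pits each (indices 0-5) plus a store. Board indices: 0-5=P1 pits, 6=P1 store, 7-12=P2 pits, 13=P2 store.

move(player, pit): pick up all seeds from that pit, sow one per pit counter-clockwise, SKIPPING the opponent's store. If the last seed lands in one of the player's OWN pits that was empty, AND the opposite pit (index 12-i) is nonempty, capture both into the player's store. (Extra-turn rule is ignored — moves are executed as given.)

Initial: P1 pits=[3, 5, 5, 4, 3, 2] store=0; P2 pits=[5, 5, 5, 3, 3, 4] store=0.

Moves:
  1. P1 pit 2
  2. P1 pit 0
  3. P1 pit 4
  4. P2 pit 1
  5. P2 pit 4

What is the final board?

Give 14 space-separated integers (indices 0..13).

Move 1: P1 pit2 -> P1=[3,5,0,5,4,3](1) P2=[6,5,5,3,3,4](0)
Move 2: P1 pit0 -> P1=[0,6,1,6,4,3](1) P2=[6,5,5,3,3,4](0)
Move 3: P1 pit4 -> P1=[0,6,1,6,0,4](2) P2=[7,6,5,3,3,4](0)
Move 4: P2 pit1 -> P1=[1,6,1,6,0,4](2) P2=[7,0,6,4,4,5](1)
Move 5: P2 pit4 -> P1=[2,7,1,6,0,4](2) P2=[7,0,6,4,0,6](2)

Answer: 2 7 1 6 0 4 2 7 0 6 4 0 6 2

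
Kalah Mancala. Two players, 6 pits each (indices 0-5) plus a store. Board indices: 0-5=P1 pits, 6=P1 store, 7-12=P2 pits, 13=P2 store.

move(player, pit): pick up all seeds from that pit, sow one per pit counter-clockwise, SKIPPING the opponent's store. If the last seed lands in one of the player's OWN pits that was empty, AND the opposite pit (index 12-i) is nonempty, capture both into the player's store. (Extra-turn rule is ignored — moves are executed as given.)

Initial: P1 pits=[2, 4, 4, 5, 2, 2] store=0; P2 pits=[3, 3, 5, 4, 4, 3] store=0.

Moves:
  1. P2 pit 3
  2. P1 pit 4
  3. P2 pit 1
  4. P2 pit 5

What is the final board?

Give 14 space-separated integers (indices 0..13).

Move 1: P2 pit3 -> P1=[3,4,4,5,2,2](0) P2=[3,3,5,0,5,4](1)
Move 2: P1 pit4 -> P1=[3,4,4,5,0,3](1) P2=[3,3,5,0,5,4](1)
Move 3: P2 pit1 -> P1=[3,4,4,5,0,3](1) P2=[3,0,6,1,6,4](1)
Move 4: P2 pit5 -> P1=[4,5,5,5,0,3](1) P2=[3,0,6,1,6,0](2)

Answer: 4 5 5 5 0 3 1 3 0 6 1 6 0 2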